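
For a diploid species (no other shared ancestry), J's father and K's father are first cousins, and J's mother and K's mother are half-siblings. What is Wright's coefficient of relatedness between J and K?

0.09375

Wright's path rule: contributions from independent ancestry routes add.
J and K are related in two ways: second cousins through their fathers (r = 1/32) and half first cousins through their mothers (r = 1/16).
r = 1/32 + 1/16 = 0.09375.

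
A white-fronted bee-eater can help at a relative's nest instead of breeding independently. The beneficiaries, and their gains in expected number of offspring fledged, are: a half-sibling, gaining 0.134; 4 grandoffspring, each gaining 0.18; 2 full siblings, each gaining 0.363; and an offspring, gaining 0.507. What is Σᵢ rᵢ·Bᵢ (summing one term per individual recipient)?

r to a half-sibling = 0.25 (half-sibs share one parent — one path of length 2: r = (1/2)^2 = 1/4).
r to a grandoffspring = 1/4 (two parent–offspring links: r = (1/2)^2 = 1/4).
r to a full sibling = 0.5 (full sibs share both parents — two paths of length 2: r = 2·(1/2)^2 = 1/2).
r to an offspring = 1/2 (one parent–offspring link: r = (1/2)^1 = 1/2).
Summing one r·B term per recipient: 1·0.25·0.134 + 4·0.25·0.18 + 2·0.5·0.363 + 1·0.5·0.507 = 0.83.

0.83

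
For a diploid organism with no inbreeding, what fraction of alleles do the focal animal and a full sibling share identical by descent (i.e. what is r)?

0.5

Full sibs share both parents — two paths of length 2: r = 2·(1/2)^2 = 1/2.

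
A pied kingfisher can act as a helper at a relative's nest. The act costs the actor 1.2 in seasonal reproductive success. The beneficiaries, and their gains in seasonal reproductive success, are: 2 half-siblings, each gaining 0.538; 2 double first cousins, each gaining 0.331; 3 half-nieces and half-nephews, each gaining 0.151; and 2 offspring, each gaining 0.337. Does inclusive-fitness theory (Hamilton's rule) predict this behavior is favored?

Hamilton's rule: the trait is favored when the sum of r·B over every recipient exceeds the actor's cost C.
r to a half-sibling = 1/4 (half-sibs share one parent — one path of length 2: r = (1/2)^2 = 1/4).
r to a double first cousin = 0.25 (double first cousins share both grandparent pairs — four paths of length 4: r = 4·(1/2)^4 = 1/4).
r to a half-niece or half-nephew = 1/8 (half-aunt/uncle↔niece/nephew: one path of length 3: r = (1/2)^3 = 1/8).
r to an offspring = 1/2 (one parent–offspring link: r = (1/2)^1 = 1/2).
Summing one r·B term per recipient: 2·0.25·0.538 + 2·0.25·0.331 + 3·0.125·0.151 + 2·0.5·0.337 = 0.828125.
0.828125 < 1.2: the indirect benefit is less than the cost.

No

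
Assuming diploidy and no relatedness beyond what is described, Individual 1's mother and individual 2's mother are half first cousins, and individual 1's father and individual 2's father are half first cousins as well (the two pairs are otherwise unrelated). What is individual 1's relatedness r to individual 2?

Wright's path rule: contributions from independent ancestry routes add.
Individual 1 and individual 2 are related in two ways: half second cousins through their mothers (r = 1/64) and half second cousins through their fathers (r = 1/64).
r = 1/64 + 1/64 = 0.03125.

0.03125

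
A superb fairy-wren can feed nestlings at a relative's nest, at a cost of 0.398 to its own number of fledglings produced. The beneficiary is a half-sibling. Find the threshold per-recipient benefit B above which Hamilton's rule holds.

r to a half-sibling = 0.25 (half-sibs share one parent — one path of length 2: r = (1/2)^2 = 1/4).
Hamilton's rule with n recipients of equal r: n·r·B > C, so B > C/(n·r) = 0.398/(1·0.25) = 1.592.

1.592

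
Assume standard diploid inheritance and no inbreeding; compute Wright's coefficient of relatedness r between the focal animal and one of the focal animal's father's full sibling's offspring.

0.125

Each parent–offspring link contributes a factor of 1/2, and independent paths through distinct common ancestors add.
First cousins share one grandparent pair — two paths of length 4: r = 2·(1/2)^4 = 1/8.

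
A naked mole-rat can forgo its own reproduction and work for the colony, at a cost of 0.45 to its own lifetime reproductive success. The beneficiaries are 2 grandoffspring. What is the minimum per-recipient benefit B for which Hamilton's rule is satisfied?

r to a grandoffspring = 0.25 (two parent–offspring links: r = (1/2)^2 = 1/4).
Hamilton's rule with n recipients of equal r: n·r·B > C, so B > C/(n·r) = 0.45/(2·0.25) = 0.9.

0.9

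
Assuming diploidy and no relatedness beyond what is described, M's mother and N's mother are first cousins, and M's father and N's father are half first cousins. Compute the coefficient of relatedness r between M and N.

With two independent routes of shared ancestry, r is the sum of the two contributions.
M and N are related in two ways: second cousins through their mothers (r = 1/32) and half second cousins through their fathers (r = 1/64).
r = 1/32 + 1/64 = 0.046875.

0.046875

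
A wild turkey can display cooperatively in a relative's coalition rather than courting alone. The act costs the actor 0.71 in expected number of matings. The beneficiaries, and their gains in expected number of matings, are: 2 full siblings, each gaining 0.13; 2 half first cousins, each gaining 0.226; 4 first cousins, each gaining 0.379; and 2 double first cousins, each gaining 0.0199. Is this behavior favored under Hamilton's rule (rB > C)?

No

Hamilton's rule: the trait is favored when the sum of r·B over every recipient exceeds the actor's cost C.
r to a full sibling = 0.5 (full sibs share both parents — two paths of length 2: r = 2·(1/2)^2 = 1/2).
r to a half first cousin = 0.0625 (half first cousins share one grandparent — one path of length 4: r = (1/2)^4 = 1/16).
r to a first cousin = 1/8 (first cousins share one grandparent pair — two paths of length 4: r = 2·(1/2)^4 = 1/8).
r to a double first cousin = 0.25 (double first cousins share both grandparent pairs — four paths of length 4: r = 4·(1/2)^4 = 1/4).
Summing one r·B term per recipient: 2·0.5·0.13 + 2·0.0625·0.226 + 4·0.125·0.379 + 2·0.25·0.0199 = 0.3577.
0.3577 < 0.71: the indirect benefit is less than the cost.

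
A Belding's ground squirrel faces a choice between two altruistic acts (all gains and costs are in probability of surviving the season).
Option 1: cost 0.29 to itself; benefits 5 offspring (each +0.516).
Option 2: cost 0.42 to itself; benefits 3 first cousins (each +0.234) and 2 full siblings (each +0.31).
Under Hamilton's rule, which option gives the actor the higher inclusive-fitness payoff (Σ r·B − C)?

Option 1: r to an offspring = 0.5.
Option 1: Σ r·B − C = (5·0.5·0.516) − 0.29 = 1.
Option 2: r to a first cousin = 0.125.
Option 2: r to a full sibling = 0.5.
Option 2: Σ r·B − C = (3·0.125·0.234 + 2·0.5·0.31) − 0.42 = -0.02225.
Option 1 has the higher net inclusive-fitness payoff.

Option 1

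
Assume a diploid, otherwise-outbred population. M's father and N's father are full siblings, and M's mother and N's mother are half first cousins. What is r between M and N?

Independent pedigree routes through distinct common ancestors add.
M and N are related in two ways: first cousins through their fathers (r = 1/8) and half second cousins through their mothers (r = 1/64).
r = 1/8 + 1/64 = 9/64 = 0.140625.

0.140625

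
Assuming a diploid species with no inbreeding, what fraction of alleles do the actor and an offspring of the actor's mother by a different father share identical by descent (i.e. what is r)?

0.25

Each parent–offspring link contributes a factor of 1/2, and independent paths through distinct common ancestors add.
Half-sibs share one parent — one path of length 2: r = (1/2)^2 = 1/4.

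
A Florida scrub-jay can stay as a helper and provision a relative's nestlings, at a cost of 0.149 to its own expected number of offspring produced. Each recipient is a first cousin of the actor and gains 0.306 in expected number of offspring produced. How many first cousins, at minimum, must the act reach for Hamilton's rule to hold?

4

r to a first cousin = 1/8 (first cousins share one grandparent pair — two paths of length 4: r = 2·(1/2)^4 = 1/8).
Hamilton's rule: n·r·B > C  ⇒  n > C/(r·B) = 0.149/(0.125·0.306) = 3.895.
The smallest integer exceeding 3.895 is 4.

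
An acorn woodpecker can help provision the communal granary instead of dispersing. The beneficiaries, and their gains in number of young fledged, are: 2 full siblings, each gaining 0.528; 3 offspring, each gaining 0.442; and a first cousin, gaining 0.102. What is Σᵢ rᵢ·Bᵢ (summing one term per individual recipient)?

r to a full sibling = 0.5 (full sibs share both parents — two paths of length 2: r = 2·(1/2)^2 = 1/2).
r to an offspring = 0.5 (one parent–offspring link: r = (1/2)^1 = 1/2).
r to a first cousin = 1/8 (first cousins share one grandparent pair — two paths of length 4: r = 2·(1/2)^4 = 1/8).
Summing one r·B term per recipient: 2·0.5·0.528 + 3·0.5·0.442 + 1·0.125·0.102 = 1.20375.

1.20375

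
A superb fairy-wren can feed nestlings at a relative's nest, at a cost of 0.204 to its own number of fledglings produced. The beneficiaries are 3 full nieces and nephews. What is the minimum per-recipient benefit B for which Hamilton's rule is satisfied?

r to a full niece or nephew = 1/4 (full aunt/uncle↔niece/nephew: two paths of length 3 through the shared grandparent pair: r = 2·(1/2)^3 = 1/4).
Hamilton's rule with n recipients of equal r: n·r·B > C, so B > C/(n·r) = 0.204/(3·0.25) = 0.272.

0.272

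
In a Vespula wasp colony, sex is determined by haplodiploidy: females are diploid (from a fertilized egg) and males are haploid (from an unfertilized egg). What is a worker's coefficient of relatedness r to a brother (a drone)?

Her haploid brother carries none of their father's genes and a random half of their mother's genome; that half matches the maternal half of her own genome with probability 1/2: r = 1/2 · 1/2 = 1/4.

0.25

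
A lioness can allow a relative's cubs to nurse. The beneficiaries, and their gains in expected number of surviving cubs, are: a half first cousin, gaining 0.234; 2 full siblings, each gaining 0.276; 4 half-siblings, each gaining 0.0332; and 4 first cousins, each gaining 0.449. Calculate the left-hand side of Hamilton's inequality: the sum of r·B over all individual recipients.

r to a half first cousin = 1/16 (half first cousins share one grandparent — one path of length 4: r = (1/2)^4 = 1/16).
r to a full sibling = 1/2 (full sibs share both parents — two paths of length 2: r = 2·(1/2)^2 = 1/2).
r to a half-sibling = 0.25 (half-sibs share one parent — one path of length 2: r = (1/2)^2 = 1/4).
r to a first cousin = 1/8 (first cousins share one grandparent pair — two paths of length 4: r = 2·(1/2)^4 = 1/8).
Summing one r·B term per recipient: 1·0.0625·0.234 + 2·0.5·0.276 + 4·0.25·0.0332 + 4·0.125·0.449 = 0.548325.

0.548325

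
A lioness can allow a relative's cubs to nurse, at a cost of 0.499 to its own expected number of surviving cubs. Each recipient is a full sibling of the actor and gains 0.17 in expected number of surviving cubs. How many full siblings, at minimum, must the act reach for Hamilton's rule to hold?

6

r to a full sibling = 1/2 (full sibs share both parents — two paths of length 2: r = 2·(1/2)^2 = 1/2).
Hamilton's rule: n·r·B > C  ⇒  n > C/(r·B) = 0.499/(0.5·0.17) = 5.871.
The smallest integer exceeding 5.871 is 6.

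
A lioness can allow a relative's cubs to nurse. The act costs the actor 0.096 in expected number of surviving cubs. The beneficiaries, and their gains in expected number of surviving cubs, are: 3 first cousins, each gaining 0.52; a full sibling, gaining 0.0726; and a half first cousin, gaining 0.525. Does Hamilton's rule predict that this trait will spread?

Hamilton's rule: the trait is favored when the sum of r·B over every recipient exceeds the actor's cost C.
r to a first cousin = 0.125 (first cousins share one grandparent pair — two paths of length 4: r = 2·(1/2)^4 = 1/8).
r to a full sibling = 1/2 (full sibs share both parents — two paths of length 2: r = 2·(1/2)^2 = 1/2).
r to a half first cousin = 0.0625 (half first cousins share one grandparent — one path of length 4: r = (1/2)^4 = 1/16).
Summing one r·B term per recipient: 3·0.125·0.52 + 1·0.5·0.0726 + 1·0.0625·0.525 = 0.2641125.
0.2641125 > 0.096: the indirect benefit exceeds the cost.

Yes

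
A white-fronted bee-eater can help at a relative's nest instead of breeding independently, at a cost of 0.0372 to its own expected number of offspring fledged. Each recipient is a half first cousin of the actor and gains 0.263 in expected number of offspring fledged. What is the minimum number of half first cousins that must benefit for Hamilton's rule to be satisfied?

r to a half first cousin = 1/16 (half first cousins share one grandparent — one path of length 4: r = (1/2)^4 = 1/16).
Hamilton's rule: n·r·B > C  ⇒  n > C/(r·B) = 0.0372/(0.0625·0.263) = 2.263.
The smallest integer exceeding 2.263 is 3.

3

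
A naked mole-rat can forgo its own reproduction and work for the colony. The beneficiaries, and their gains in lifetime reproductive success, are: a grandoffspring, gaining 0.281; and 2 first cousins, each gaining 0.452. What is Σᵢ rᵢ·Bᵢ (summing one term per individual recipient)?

r to a grandoffspring = 1/4 (two parent–offspring links: r = (1/2)^2 = 1/4).
r to a first cousin = 1/8 (first cousins share one grandparent pair — two paths of length 4: r = 2·(1/2)^4 = 1/8).
Summing one r·B term per recipient: 1·0.25·0.281 + 2·0.125·0.452 = 0.18325.

0.18325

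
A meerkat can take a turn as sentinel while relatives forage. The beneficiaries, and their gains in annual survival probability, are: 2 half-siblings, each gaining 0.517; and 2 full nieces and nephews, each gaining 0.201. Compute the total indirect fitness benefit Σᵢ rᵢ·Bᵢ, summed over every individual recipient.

0.359

r to a half-sibling = 0.25 (half-sibs share one parent — one path of length 2: r = (1/2)^2 = 1/4).
r to a full niece or nephew = 0.25 (full aunt/uncle↔niece/nephew: two paths of length 3 through the shared grandparent pair: r = 2·(1/2)^3 = 1/4).
Summing one r·B term per recipient: 2·0.25·0.517 + 2·0.25·0.201 = 0.359.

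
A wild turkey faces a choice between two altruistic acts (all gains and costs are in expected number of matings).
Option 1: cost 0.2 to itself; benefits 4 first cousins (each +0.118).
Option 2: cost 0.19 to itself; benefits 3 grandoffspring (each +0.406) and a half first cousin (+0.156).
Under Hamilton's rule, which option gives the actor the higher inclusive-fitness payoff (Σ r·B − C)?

Option 2

Option 1: r to a first cousin = 0.125.
Option 1: Σ r·B − C = (4·0.125·0.118) − 0.2 = -0.141.
Option 2: r to a grandoffspring = 0.25.
Option 2: r to a half first cousin = 0.0625.
Option 2: Σ r·B − C = (3·0.25·0.406 + 1·0.0625·0.156) − 0.19 = 0.12425.
Option 2 has the higher net inclusive-fitness payoff.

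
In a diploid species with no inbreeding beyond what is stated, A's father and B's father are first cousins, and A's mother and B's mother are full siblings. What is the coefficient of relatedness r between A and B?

0.15625

Relatedness sums over independent paths through distinct common ancestors.
A and B are related in two ways: second cousins through their fathers (r = 1/32) and first cousins through their mothers (r = 1/8).
r = 1/32 + 1/8 = 5/32 = 0.15625.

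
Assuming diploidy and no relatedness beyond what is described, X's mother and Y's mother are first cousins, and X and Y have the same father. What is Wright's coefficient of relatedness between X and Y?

Wright's path rule: contributions from independent ancestry routes add.
X and Y are related in two ways: second cousins through their mothers (r = 1/32) and half-sibs through their shared father (r = 1/4).
r = 1/32 + 1/4 = 9/32 = 0.28125.

0.28125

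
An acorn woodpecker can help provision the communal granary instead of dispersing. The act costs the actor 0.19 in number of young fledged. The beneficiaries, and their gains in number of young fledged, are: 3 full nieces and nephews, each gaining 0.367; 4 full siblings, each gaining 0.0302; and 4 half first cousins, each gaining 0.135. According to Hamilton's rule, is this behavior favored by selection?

Yes

Hamilton's rule: the trait is favored when the sum of r·B over every recipient exceeds the actor's cost C.
r to a full niece or nephew = 0.25 (full aunt/uncle↔niece/nephew: two paths of length 3 through the shared grandparent pair: r = 2·(1/2)^3 = 1/4).
r to a full sibling = 0.5 (full sibs share both parents — two paths of length 2: r = 2·(1/2)^2 = 1/2).
r to a half first cousin = 0.0625 (half first cousins share one grandparent — one path of length 4: r = (1/2)^4 = 1/16).
Summing one r·B term per recipient: 3·0.25·0.367 + 4·0.5·0.0302 + 4·0.0625·0.135 = 0.3694.
0.3694 > 0.19: the indirect benefit exceeds the cost.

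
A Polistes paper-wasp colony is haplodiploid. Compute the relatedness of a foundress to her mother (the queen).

0.5

One meiotic link between diploid queen and diploid daughter: r = 1/2.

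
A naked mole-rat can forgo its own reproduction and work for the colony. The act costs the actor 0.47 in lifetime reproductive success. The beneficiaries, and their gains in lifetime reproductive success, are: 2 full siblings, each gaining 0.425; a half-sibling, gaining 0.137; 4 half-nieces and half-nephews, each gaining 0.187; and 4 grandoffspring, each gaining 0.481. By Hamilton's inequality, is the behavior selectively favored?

Yes

Hamilton's rule: the trait is favored when the sum of r·B over every recipient exceeds the actor's cost C.
r to a full sibling = 1/2 (full sibs share both parents — two paths of length 2: r = 2·(1/2)^2 = 1/2).
r to a half-sibling = 1/4 (half-sibs share one parent — one path of length 2: r = (1/2)^2 = 1/4).
r to a half-niece or half-nephew = 0.125 (half-aunt/uncle↔niece/nephew: one path of length 3: r = (1/2)^3 = 1/8).
r to a grandoffspring = 1/4 (two parent–offspring links: r = (1/2)^2 = 1/4).
Summing one r·B term per recipient: 2·0.5·0.425 + 1·0.25·0.137 + 4·0.125·0.187 + 4·0.25·0.481 = 1.03375.
1.03375 > 0.47: the indirect benefit exceeds the cost.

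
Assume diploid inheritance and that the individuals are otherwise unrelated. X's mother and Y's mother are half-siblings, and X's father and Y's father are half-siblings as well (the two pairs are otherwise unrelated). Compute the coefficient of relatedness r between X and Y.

0.125

Independent pedigree routes through distinct common ancestors add.
X and Y are related in two ways: half first cousins through their mothers (r = 1/16) and half first cousins through their fathers (r = 1/16).
r = 1/16 + 1/16 = 1/8 = 0.125.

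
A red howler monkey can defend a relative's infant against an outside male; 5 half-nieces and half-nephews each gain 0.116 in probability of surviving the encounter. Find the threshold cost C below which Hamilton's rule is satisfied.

r to a half-niece or half-nephew = 1/8 (half-aunt/uncle↔niece/nephew: one path of length 3: r = (1/2)^3 = 1/8).
Hamilton's rule: n·r·B > C, so the trait is favored while C < n·r·B = 5·0.125·0.116 = 0.0725.

0.0725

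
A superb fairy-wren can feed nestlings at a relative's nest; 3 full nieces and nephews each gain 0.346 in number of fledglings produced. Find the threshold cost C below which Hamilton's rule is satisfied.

0.2595

r to a full niece or nephew = 0.25 (full aunt/uncle↔niece/nephew: two paths of length 3 through the shared grandparent pair: r = 2·(1/2)^3 = 1/4).
Hamilton's rule: n·r·B > C, so the trait is favored while C < n·r·B = 3·0.25·0.346 = 0.2595.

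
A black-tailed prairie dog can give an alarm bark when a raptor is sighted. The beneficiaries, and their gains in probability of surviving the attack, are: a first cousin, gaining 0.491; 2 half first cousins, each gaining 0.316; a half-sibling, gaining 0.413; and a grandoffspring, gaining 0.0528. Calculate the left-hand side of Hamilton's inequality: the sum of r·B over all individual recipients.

r to a first cousin = 1/8 (first cousins share one grandparent pair — two paths of length 4: r = 2·(1/2)^4 = 1/8).
r to a half first cousin = 1/16 (half first cousins share one grandparent — one path of length 4: r = (1/2)^4 = 1/16).
r to a half-sibling = 1/4 (half-sibs share one parent — one path of length 2: r = (1/2)^2 = 1/4).
r to a grandoffspring = 1/4 (two parent–offspring links: r = (1/2)^2 = 1/4).
Summing one r·B term per recipient: 1·0.125·0.491 + 2·0.0625·0.316 + 1·0.25·0.413 + 1·0.25·0.0528 = 0.217325.

0.217325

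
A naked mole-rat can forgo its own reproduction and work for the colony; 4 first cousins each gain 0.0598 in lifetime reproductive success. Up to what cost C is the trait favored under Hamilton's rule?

r to a first cousin = 0.125 (first cousins share one grandparent pair — two paths of length 4: r = 2·(1/2)^4 = 1/8).
Hamilton's rule: n·r·B > C, so the trait is favored while C < n·r·B = 4·0.125·0.0598 = 0.0299.

0.0299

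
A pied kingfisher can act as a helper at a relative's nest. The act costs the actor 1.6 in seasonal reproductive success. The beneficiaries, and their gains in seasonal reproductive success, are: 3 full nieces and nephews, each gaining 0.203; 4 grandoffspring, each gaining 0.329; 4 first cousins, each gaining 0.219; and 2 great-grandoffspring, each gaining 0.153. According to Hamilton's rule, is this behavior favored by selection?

No

Hamilton's rule: the trait is favored when the sum of r·B over every recipient exceeds the actor's cost C.
r to a full niece or nephew = 1/4 (full aunt/uncle↔niece/nephew: two paths of length 3 through the shared grandparent pair: r = 2·(1/2)^3 = 1/4).
r to a grandoffspring = 0.25 (two parent–offspring links: r = (1/2)^2 = 1/4).
r to a first cousin = 0.125 (first cousins share one grandparent pair — two paths of length 4: r = 2·(1/2)^4 = 1/8).
r to a great-grandoffspring = 1/8 (three parent–offspring links: r = (1/2)^3 = 1/8).
Summing one r·B term per recipient: 3·0.25·0.203 + 4·0.25·0.329 + 4·0.125·0.219 + 2·0.125·0.153 = 0.629.
0.629 < 1.6: the indirect benefit is less than the cost.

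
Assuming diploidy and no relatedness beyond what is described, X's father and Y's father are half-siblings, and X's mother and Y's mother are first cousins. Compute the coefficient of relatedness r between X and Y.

0.09375

Wright's path rule: contributions from independent ancestry routes add.
X and Y are related in two ways: half first cousins through their fathers (r = 1/16) and second cousins through their mothers (r = 1/32).
r = 1/16 + 1/32 = 3/32 = 0.09375.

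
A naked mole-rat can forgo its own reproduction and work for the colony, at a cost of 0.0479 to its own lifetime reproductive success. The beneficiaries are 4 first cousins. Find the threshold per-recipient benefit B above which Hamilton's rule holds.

r to a first cousin = 1/8 (first cousins share one grandparent pair — two paths of length 4: r = 2·(1/2)^4 = 1/8).
Hamilton's rule with n recipients of equal r: n·r·B > C, so B > C/(n·r) = 0.0479/(4·0.125) = 0.0958.

0.0958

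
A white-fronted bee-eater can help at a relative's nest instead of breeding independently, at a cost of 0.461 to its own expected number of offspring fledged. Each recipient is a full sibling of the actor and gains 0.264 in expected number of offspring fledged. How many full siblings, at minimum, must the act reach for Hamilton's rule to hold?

r to a full sibling = 0.5 (full sibs share both parents — two paths of length 2: r = 2·(1/2)^2 = 1/2).
Hamilton's rule: n·r·B > C  ⇒  n > C/(r·B) = 0.461/(0.5·0.264) = 3.492.
The smallest integer exceeding 3.492 is 4.

4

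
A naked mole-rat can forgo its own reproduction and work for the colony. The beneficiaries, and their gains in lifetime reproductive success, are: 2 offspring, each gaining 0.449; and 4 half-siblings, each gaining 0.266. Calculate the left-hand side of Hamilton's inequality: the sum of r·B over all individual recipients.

0.715

r to an offspring = 1/2 (one parent–offspring link: r = (1/2)^1 = 1/2).
r to a half-sibling = 0.25 (half-sibs share one parent — one path of length 2: r = (1/2)^2 = 1/4).
Summing one r·B term per recipient: 2·0.5·0.449 + 4·0.25·0.266 = 0.715.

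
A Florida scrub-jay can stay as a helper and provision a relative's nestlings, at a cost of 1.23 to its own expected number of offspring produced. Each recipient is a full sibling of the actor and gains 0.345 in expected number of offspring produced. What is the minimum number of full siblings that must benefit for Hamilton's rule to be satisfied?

8

r to a full sibling = 1/2 (full sibs share both parents — two paths of length 2: r = 2·(1/2)^2 = 1/2).
Hamilton's rule: n·r·B > C  ⇒  n > C/(r·B) = 1.23/(0.5·0.345) = 7.13.
The smallest integer exceeding 7.13 is 8.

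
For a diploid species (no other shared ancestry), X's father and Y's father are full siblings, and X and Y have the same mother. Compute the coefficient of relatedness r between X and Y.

0.375

Independent pedigree routes through distinct common ancestors add.
X and Y are related in two ways: first cousins through their fathers (r = 1/8) and half-sibs through their shared mother (r = 1/4).
r = 1/8 + 1/4 = 3/8 = 0.375.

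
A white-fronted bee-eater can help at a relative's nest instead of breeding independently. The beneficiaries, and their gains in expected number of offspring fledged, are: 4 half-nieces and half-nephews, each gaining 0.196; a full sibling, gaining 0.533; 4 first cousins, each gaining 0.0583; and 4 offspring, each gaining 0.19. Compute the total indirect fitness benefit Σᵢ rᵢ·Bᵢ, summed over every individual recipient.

0.77365

r to a half-niece or half-nephew = 0.125 (half-aunt/uncle↔niece/nephew: one path of length 3: r = (1/2)^3 = 1/8).
r to a full sibling = 0.5 (full sibs share both parents — two paths of length 2: r = 2·(1/2)^2 = 1/2).
r to a first cousin = 0.125 (first cousins share one grandparent pair — two paths of length 4: r = 2·(1/2)^4 = 1/8).
r to an offspring = 1/2 (one parent–offspring link: r = (1/2)^1 = 1/2).
Summing one r·B term per recipient: 4·0.125·0.196 + 1·0.5·0.533 + 4·0.125·0.0583 + 4·0.5·0.19 = 0.77365.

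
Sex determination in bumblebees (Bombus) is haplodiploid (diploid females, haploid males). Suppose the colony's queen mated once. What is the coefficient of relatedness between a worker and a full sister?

0.75

Haplodiploid full sisters inherit their father's entire haploid genome identically (contributing 1/2) and on average half of their mother's contribution (1/2 · 1/2 = 1/4); r = 1/2 + 1/4 = 3/4.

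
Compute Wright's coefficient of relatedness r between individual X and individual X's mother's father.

Each parent–offspring link contributes a factor of 1/2, and independent paths through distinct common ancestors add.
Two parent–offspring links: r = (1/2)^2 = 1/4.

0.25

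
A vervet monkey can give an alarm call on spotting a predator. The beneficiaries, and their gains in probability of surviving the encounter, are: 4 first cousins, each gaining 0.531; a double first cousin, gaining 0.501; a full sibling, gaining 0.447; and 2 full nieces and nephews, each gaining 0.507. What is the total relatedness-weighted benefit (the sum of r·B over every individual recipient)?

0.86775

r to a first cousin = 1/8 (first cousins share one grandparent pair — two paths of length 4: r = 2·(1/2)^4 = 1/8).
r to a double first cousin = 1/4 (double first cousins share both grandparent pairs — four paths of length 4: r = 4·(1/2)^4 = 1/4).
r to a full sibling = 0.5 (full sibs share both parents — two paths of length 2: r = 2·(1/2)^2 = 1/2).
r to a full niece or nephew = 0.25 (full aunt/uncle↔niece/nephew: two paths of length 3 through the shared grandparent pair: r = 2·(1/2)^3 = 1/4).
Summing one r·B term per recipient: 4·0.125·0.531 + 1·0.25·0.501 + 1·0.5·0.447 + 2·0.25·0.507 = 0.86775.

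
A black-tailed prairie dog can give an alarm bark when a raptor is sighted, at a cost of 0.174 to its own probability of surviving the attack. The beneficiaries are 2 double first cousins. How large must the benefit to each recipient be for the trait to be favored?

r to a double first cousin = 1/4 (double first cousins share both grandparent pairs — four paths of length 4: r = 4·(1/2)^4 = 1/4).
Hamilton's rule with n recipients of equal r: n·r·B > C, so B > C/(n·r) = 0.174/(2·0.25) = 0.348.

0.348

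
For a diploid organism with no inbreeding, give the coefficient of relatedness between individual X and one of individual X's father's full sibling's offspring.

Each parent–offspring link contributes a factor of 1/2, and independent paths through distinct common ancestors add.
First cousins share one grandparent pair — two paths of length 4: r = 2·(1/2)^4 = 1/8.

0.125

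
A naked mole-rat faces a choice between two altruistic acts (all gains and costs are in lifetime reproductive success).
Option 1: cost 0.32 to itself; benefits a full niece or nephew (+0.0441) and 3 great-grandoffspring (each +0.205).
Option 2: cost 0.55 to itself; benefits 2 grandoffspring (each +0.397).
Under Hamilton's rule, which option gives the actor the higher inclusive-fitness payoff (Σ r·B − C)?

Option 1

Option 1: r to a full niece or nephew = 0.25.
Option 1: r to a great-grandoffspring = 0.125.
Option 1: Σ r·B − C = (1·0.25·0.0441 + 3·0.125·0.205) − 0.32 = -0.2321.
Option 2: r to a grandoffspring = 0.25.
Option 2: Σ r·B − C = (2·0.25·0.397) − 0.55 = -0.3515.
Option 1 has the higher net inclusive-fitness payoff.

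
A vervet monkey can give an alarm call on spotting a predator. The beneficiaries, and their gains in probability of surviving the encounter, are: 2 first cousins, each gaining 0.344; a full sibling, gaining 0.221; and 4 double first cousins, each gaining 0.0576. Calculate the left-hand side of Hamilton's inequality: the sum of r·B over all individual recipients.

r to a first cousin = 1/8 (first cousins share one grandparent pair — two paths of length 4: r = 2·(1/2)^4 = 1/8).
r to a full sibling = 1/2 (full sibs share both parents — two paths of length 2: r = 2·(1/2)^2 = 1/2).
r to a double first cousin = 0.25 (double first cousins share both grandparent pairs — four paths of length 4: r = 4·(1/2)^4 = 1/4).
Summing one r·B term per recipient: 2·0.125·0.344 + 1·0.5·0.221 + 4·0.25·0.0576 = 0.2541.

0.2541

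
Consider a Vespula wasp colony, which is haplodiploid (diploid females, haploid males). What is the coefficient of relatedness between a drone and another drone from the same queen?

Haploid brothers each carry a random half of the queen's diploid genome, so on average they share half: r = 1/2.

0.5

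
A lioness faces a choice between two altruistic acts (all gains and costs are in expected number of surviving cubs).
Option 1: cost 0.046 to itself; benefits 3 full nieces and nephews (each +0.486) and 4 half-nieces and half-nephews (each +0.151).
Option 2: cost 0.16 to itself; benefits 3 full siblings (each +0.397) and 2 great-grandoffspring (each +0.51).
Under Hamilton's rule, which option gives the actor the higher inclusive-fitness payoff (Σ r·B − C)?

Option 2

Option 1: r to a full niece or nephew = 0.25.
Option 1: r to a half-niece or half-nephew = 0.125.
Option 1: Σ r·B − C = (3·0.25·0.486 + 4·0.125·0.151) − 0.046 = 0.394.
Option 2: r to a full sibling = 0.5.
Option 2: r to a great-grandoffspring = 0.125.
Option 2: Σ r·B − C = (3·0.5·0.397 + 2·0.125·0.51) − 0.16 = 0.563.
Option 2 has the higher net inclusive-fitness payoff.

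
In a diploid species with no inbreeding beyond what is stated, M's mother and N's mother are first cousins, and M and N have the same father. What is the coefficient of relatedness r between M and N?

Independent pedigree routes through distinct common ancestors add.
M and N are related in two ways: second cousins through their mothers (r = 1/32) and half-sibs through their shared father (r = 1/4).
r = 1/32 + 1/4 = 0.28125.

0.28125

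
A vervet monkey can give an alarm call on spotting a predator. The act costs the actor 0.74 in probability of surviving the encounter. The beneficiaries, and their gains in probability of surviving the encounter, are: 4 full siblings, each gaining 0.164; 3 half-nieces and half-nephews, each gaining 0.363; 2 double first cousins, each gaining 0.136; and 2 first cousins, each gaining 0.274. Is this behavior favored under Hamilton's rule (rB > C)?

Hamilton's rule: the trait is favored when the sum of r·B over every recipient exceeds the actor's cost C.
r to a full sibling = 0.5 (full sibs share both parents — two paths of length 2: r = 2·(1/2)^2 = 1/2).
r to a half-niece or half-nephew = 0.125 (half-aunt/uncle↔niece/nephew: one path of length 3: r = (1/2)^3 = 1/8).
r to a double first cousin = 0.25 (double first cousins share both grandparent pairs — four paths of length 4: r = 4·(1/2)^4 = 1/4).
r to a first cousin = 0.125 (first cousins share one grandparent pair — two paths of length 4: r = 2·(1/2)^4 = 1/8).
Summing one r·B term per recipient: 4·0.5·0.164 + 3·0.125·0.363 + 2·0.25·0.136 + 2·0.125·0.274 = 0.600625.
0.600625 < 0.74: the indirect benefit is less than the cost.

No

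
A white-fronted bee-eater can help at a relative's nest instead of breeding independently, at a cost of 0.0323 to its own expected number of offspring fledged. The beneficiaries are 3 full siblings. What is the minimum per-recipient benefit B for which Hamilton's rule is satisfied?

0.0215

r to a full sibling = 1/2 (full sibs share both parents — two paths of length 2: r = 2·(1/2)^2 = 1/2).
Hamilton's rule with n recipients of equal r: n·r·B > C, so B > C/(n·r) = 0.0323/(3·0.5) = 0.0215.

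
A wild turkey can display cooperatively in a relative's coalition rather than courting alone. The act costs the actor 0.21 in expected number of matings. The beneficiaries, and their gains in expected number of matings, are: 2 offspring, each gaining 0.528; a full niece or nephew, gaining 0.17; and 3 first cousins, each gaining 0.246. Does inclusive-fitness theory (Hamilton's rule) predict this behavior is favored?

Hamilton's rule: the trait is favored when the sum of r·B over every recipient exceeds the actor's cost C.
r to an offspring = 0.5 (one parent–offspring link: r = (1/2)^1 = 1/2).
r to a full niece or nephew = 1/4 (full aunt/uncle↔niece/nephew: two paths of length 3 through the shared grandparent pair: r = 2·(1/2)^3 = 1/4).
r to a first cousin = 0.125 (first cousins share one grandparent pair — two paths of length 4: r = 2·(1/2)^4 = 1/8).
Summing one r·B term per recipient: 2·0.5·0.528 + 1·0.25·0.17 + 3·0.125·0.246 = 0.66275.
0.66275 > 0.21: the indirect benefit exceeds the cost.

Yes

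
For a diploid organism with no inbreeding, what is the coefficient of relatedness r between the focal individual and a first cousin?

0.125

First cousins share one grandparent pair — two paths of length 4: r = 2·(1/2)^4 = 1/8.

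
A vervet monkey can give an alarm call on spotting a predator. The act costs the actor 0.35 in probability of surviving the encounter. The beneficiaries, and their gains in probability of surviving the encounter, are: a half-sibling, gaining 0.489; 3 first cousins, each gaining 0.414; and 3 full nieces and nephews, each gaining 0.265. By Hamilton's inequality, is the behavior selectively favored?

Yes

Hamilton's rule: the trait is favored when the sum of r·B over every recipient exceeds the actor's cost C.
r to a half-sibling = 0.25 (half-sibs share one parent — one path of length 2: r = (1/2)^2 = 1/4).
r to a first cousin = 1/8 (first cousins share one grandparent pair — two paths of length 4: r = 2·(1/2)^4 = 1/8).
r to a full niece or nephew = 0.25 (full aunt/uncle↔niece/nephew: two paths of length 3 through the shared grandparent pair: r = 2·(1/2)^3 = 1/4).
Summing one r·B term per recipient: 1·0.25·0.489 + 3·0.125·0.414 + 3·0.25·0.265 = 0.47625.
0.47625 > 0.35: the indirect benefit exceeds the cost.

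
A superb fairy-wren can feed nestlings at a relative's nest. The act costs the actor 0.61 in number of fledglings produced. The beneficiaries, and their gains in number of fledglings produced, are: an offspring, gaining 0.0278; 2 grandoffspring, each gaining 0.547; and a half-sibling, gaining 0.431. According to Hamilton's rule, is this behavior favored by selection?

Hamilton's rule: the trait is favored when the sum of r·B over every recipient exceeds the actor's cost C.
r to an offspring = 0.5 (one parent–offspring link: r = (1/2)^1 = 1/2).
r to a grandoffspring = 0.25 (two parent–offspring links: r = (1/2)^2 = 1/4).
r to a half-sibling = 1/4 (half-sibs share one parent — one path of length 2: r = (1/2)^2 = 1/4).
Summing one r·B term per recipient: 1·0.5·0.0278 + 2·0.25·0.547 + 1·0.25·0.431 = 0.39515.
0.39515 < 0.61: the indirect benefit is less than the cost.

No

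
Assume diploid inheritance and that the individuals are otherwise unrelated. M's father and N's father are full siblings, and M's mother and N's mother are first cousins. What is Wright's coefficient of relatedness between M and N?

0.15625

With two independent routes of shared ancestry, r is the sum of the two contributions.
M and N are related in two ways: first cousins through their fathers (r = 1/8) and second cousins through their mothers (r = 1/32).
r = 1/8 + 1/32 = 5/32 = 0.15625.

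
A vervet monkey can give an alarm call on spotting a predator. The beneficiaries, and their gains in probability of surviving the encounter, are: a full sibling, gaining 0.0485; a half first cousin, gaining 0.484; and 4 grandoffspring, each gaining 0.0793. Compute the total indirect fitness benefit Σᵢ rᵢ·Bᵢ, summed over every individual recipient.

r to a full sibling = 0.5 (full sibs share both parents — two paths of length 2: r = 2·(1/2)^2 = 1/2).
r to a half first cousin = 0.0625 (half first cousins share one grandparent — one path of length 4: r = (1/2)^4 = 1/16).
r to a grandoffspring = 0.25 (two parent–offspring links: r = (1/2)^2 = 1/4).
Summing one r·B term per recipient: 1·0.5·0.0485 + 1·0.0625·0.484 + 4·0.25·0.0793 = 0.1338.

0.1338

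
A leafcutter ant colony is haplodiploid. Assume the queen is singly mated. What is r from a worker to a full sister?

0.75

Haplodiploid full sisters inherit their father's entire haploid genome identically (contributing 1/2) and on average half of their mother's contribution (1/2 · 1/2 = 1/4); r = 1/2 + 1/4 = 3/4.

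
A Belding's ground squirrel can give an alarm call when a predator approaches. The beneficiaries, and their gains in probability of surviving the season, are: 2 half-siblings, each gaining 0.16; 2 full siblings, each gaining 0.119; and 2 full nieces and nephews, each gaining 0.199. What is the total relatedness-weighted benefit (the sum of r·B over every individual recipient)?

r to a half-sibling = 1/4 (half-sibs share one parent — one path of length 2: r = (1/2)^2 = 1/4).
r to a full sibling = 0.5 (full sibs share both parents — two paths of length 2: r = 2·(1/2)^2 = 1/2).
r to a full niece or nephew = 0.25 (full aunt/uncle↔niece/nephew: two paths of length 3 through the shared grandparent pair: r = 2·(1/2)^3 = 1/4).
Summing one r·B term per recipient: 2·0.25·0.16 + 2·0.5·0.119 + 2·0.25·0.199 = 0.2985.

0.2985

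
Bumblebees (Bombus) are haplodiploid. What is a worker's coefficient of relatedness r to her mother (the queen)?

One meiotic link between diploid queen and diploid daughter: r = 1/2.

0.5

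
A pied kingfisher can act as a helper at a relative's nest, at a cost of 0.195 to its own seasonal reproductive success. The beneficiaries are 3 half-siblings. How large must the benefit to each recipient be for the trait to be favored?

r to a half-sibling = 1/4 (half-sibs share one parent — one path of length 2: r = (1/2)^2 = 1/4).
Hamilton's rule with n recipients of equal r: n·r·B > C, so B > C/(n·r) = 0.195/(3·0.25) = 0.26.

0.26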